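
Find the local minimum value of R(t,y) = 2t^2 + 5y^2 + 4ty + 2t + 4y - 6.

∂R/∂t = 4t + 4y + 2 = 0 and ∂R/∂y = 4t + 10y + 4 = 0, so (t, y) = (-1/6, -1/3).
The Hessian has R_{tt} = 4, R_{yy} = 10, R_{ty} = 4, giving D = 24 > 0 with R_{tt} > 0, so the point is a local minimum.
R(-1/6, -1/3) = -41/6.

-41/6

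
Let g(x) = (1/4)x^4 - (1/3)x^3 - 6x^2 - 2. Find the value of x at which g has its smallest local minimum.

Critical points: g'(x) = x^3 - x^2 - 12x vanishes at x = -3, 0, 4.
g''(x) = 3x^2 - 2x - 12. g''(-3) = 21 > 0 ⇒ local minimum; g''(0) = -12 < 0 ⇒ local maximum; g''(4) = 28 > 0 ⇒ local minimum.
Thus g has its smallest local minimum at x = 4, with value -166/3.

4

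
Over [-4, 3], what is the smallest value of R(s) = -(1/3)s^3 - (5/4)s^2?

Differentiating, R'(s) = -s^2 - (5/2)s; which vanishes at s = -5/2 and s = 0.
Evaluating at the critical points and endpoints: R(-4) = 4/3, R(-5/2) = -125/48, R(0) = 0, R(3) = -81/4.
The minimum over the interval is -81/4, attained at s = 3.

-81/4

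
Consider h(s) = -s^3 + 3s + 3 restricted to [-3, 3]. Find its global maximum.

Differentiating, h'(s) = -3s^2 + 3; which vanishes at s = -1 and s = 1.
Evaluating at the critical points and endpoints: h(-3) = 21; h(-1) = 1; h(1) = 5; h(3) = -15.
So the maximum is h(-3) = 21.

21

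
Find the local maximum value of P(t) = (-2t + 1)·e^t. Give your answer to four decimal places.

Differentiating with the product rule gives P'(t) = (-2t - 1)·e^t. Since e^t > 0, the only critical point is t = -1/2.
P''(-1/2) has the same sign as -2 < 0, so this is a local maximum.
P(-1/2) = (2)·e^(-1/2) ≈ 1.2131.

1.2131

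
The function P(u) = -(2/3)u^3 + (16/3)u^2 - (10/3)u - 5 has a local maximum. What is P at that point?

Critical points: P'(u) = -2u^2 + (32/3)u - 10/3 vanishes at u = 1/3, 5.
Second-derivative test with P''(u) = -4u + 32/3: P''(1/3) = 28/3 > 0 ⇒ local minimum; P''(5) = -28/3 < 0 ⇒ local maximum.
So the local maximum value is P(5) = 85/3.

85/3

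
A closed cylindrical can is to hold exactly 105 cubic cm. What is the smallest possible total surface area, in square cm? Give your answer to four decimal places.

123.2085

With radius r and height h, πr²h = 105 so h = 105/(πr²), and S(r) = 2πr² + 2πrh = 2πr² + 2·105/r.
S'(r) = 4πr − 2·105/r² = 0 ⇒ r³ = 105/(2π), so r ≈ 2.5566 and h = 2r ≈ 5.1133.
S''(r) = 4π + 4·105/r³ > 0, so this is the minimum; S ≈ 123.2085.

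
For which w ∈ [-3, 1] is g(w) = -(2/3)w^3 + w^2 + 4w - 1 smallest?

-1

Differentiating, g'(w) = -2w^2 + 2w + 4; whose only zero in [-3, 1] is w = -1.
Candidates: g(-3) = 14; g(-1) = -10/3; g(1) = 10/3.
The minimum over the interval is -10/3, attained at w = -1.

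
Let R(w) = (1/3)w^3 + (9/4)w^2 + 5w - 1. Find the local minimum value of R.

R'(w) = w^2 + (9/2)w + 5. Setting R'(w) = 0 gives w ∈ {-5/2, -2}.
Since R''(w) = 2w + 9/2, we get R''(-5/2) = -1/2 < 0 ⇒ local maximum; R''(-2) = 1/2 > 0 ⇒ local minimum.
So the local minimum value is R(-2) = -14/3.

-14/3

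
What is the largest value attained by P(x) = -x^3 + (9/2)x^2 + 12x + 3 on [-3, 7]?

59

The derivative is -3x^2 + 9x + 12, which vanishes at x = -1 and x = 4.
Candidates: P(-3) = 69/2, P(-1) = -7/2, P(4) = 59, P(7) = -71/2.
So the maximum is P(4) = 59.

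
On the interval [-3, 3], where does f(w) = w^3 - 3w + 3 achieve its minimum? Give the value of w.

-3

The derivative is 3w^2 - 3, which vanishes at w = -1 and w = 1.
Evaluating at the critical points and endpoints: f(-3) = -15; f(-1) = 5; f(1) = 1; f(3) = 21.
Hence the absolute minimum is -15 at w = -3.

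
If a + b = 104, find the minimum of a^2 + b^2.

With a + b = 104, a^2 + b^2 = a^2 + (104 − a)^2.
The derivative 2a − 2(104 − a) = 4a − 208 vanishes at a = 52; second derivative 4 > 0, a minimum.
The minimum is 2·(52)^2 = 5408.

5408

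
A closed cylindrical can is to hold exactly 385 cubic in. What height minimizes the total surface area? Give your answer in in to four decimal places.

7.8848

With radius r and height h, πr²h = 385 so h = 385/(πr²), and S(r) = 2πr² + 2πrh = 2πr² + 2·385/r.
S'(r) = 4πr − 2·385/r² = 0 ⇒ r³ = 385/(2π), so r ≈ 3.9424 and h = 2r ≈ 7.8848.
S''(r) = 4π + 4·385/r³ > 0, so this is the minimum; S ≈ 292.9690.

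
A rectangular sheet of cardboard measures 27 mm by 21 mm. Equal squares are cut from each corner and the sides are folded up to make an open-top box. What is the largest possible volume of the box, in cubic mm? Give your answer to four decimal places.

988.4186

With cut size x, the volume is V(x) = x(27 − 2x)(21 − 2x) for 0 < x < 10.5.
V'(x) = 12x^2 − 192x + 567. Setting V'(x) = 0 gives x ≈ 3.9073 (the root in (0, 10.5)).
V''(x) = 24x − 192 is negative there, so this is the maximum; V ≈ 988.4186.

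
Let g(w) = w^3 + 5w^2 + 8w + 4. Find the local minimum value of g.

g'(w) = 3w^2 + 10w + 8. Setting g'(w) = 0 gives w ∈ {-2, -4/3}.
Since g''(w) = 6w + 10, we get g''(-2) = -2 < 0 ⇒ local maximum; g''(-4/3) = 2 > 0 ⇒ local minimum.
Thus g has its local minimum at w = -4/3, with value -4/27.

-4/27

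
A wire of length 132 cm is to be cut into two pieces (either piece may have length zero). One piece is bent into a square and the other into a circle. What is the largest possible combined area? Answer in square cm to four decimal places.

1386.5579

Let x be the length used for the square. Square side x/4; circle radius (132−x)/(2π).
A(x) = (x/4)² + π·((132−x)/(2π))² = x²/16 + (132−x)²/(4π) for 0 ≤ x ≤ 132. A'(x) = x/8 − (132−x)/(2π) = 0 gives x = 4·132/(π+4) ≈ 73.9331.
A'' > 0, so the interior critical point is a minimum; the maximum is at an endpoint. A(0) = 1386.5579 and A(132) = 1089.0000, so the largest area is 1386.5579.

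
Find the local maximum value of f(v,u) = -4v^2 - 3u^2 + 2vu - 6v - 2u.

37/11

∂f/∂v = -8v + 2u - 6 = 0 and ∂f/∂u = 2v - 6u - 2 = 0, so (v, u) = (-10/11, -7/11).
The Hessian has f_{vv} = -8, f_{uu} = -6, f_{vu} = 2, giving D = 44 > 0 with f_{vv} < 0, so the point is a local maximum.
f(-10/11, -7/11) = 37/11.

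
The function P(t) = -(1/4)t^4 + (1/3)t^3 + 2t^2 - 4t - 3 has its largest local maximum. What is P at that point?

19/3

P'(t) = -t^3 + t^2 + 4t - 4 = 0 at t = -2, 1, 2.
Second-derivative test with P''(t) = -3t^2 + 2t + 4: P''(-2) = -12 < 0 ⇒ local maximum; P''(1) = 3 > 0 ⇒ local minimum; P''(2) = -4 < 0 ⇒ local maximum.
So the largest local maximum value is P(-2) = 19/3.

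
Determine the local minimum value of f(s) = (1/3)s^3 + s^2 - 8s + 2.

f'(s) = s^2 + 2s - 8. Setting f'(s) = 0 gives s ∈ {-4, 2}.
Since f''(s) = 2s + 2, we get f''(-4) = -6 < 0 ⇒ local maximum; f''(2) = 6 > 0 ⇒ local minimum.
The local minimum is f(2) = -22/3.

-22/3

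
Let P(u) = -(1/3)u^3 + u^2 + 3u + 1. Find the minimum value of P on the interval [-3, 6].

P'(u) = -u^2 + 2u + 3, which vanishes at u = -1 and u = 3.
Evaluating at the critical points and endpoints: P(-3) = 10,  P(-1) = -2/3,  P(3) = 10,  P(6) = -17.
So the minimum is P(6) = -17.

-17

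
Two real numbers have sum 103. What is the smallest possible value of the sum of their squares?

10609/2

With a + b = 103, a^2 + b^2 = a^2 + (103 − a)^2.
The derivative 2a − 2(103 − a) = 4a − 206 vanishes at a = 103/2; second derivative 4 > 0, a minimum.
The minimum is 2·(103/2)^2 = 10609/2.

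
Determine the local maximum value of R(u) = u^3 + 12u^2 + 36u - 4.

R'(u) = 3u^2 + 24u + 36 = 0 at u = -6, -2.
Since R''(u) = 6u + 24, we get R''(-6) = -12 < 0 ⇒ local maximum; R''(-2) = 12 > 0 ⇒ local minimum.
Thus R has its local maximum at u = -6, with value -4.

-4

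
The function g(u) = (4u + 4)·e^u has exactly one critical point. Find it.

By the product rule, g'(u) = (4u + 8)·e^u. Since e^u > 0, the only critical point is u = -2.
g''(-2) has the same sign as 4 > 0, so this is a local minimum.
g(-2) = (-4)·e^(-2) ≈ -0.5413.

-2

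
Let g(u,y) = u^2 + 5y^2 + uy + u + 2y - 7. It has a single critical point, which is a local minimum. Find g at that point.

-140/19

∂g/∂u = 2u + y + 1 = 0 and ∂g/∂y = u + 10y + 2 = 0, so (u, y) = (-8/19, -3/19).
The Hessian has g_{uu} = 2, g_{yy} = 10, g_{uy} = 1, giving D = 19 > 0 with g_{uu} > 0, so the point is a local minimum.
g(-8/19, -3/19) = -140/19.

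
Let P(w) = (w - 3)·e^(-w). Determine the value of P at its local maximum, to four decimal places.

By the product rule, P'(w) = (-w + 4)·e^(-w). Since e^(-w) > 0, the only critical point is w = 4.
P''(4) has the same sign as -1 < 0, so this is a local maximum.
P(4) = (1)·e^(-4) ≈ 0.0183.

0.0183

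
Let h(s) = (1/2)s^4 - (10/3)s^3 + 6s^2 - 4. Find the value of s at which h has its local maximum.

h'(s) = 2s^3 - 10s^2 + 12s = 0 at s = 0, 2, 3.
h''(s) = 6s^2 - 20s + 12. h''(0) = 12 > 0 ⇒ local minimum; h''(2) = -4 < 0 ⇒ local maximum; h''(3) = 6 > 0 ⇒ local minimum.
The local maximum is h(2) = 4/3.

2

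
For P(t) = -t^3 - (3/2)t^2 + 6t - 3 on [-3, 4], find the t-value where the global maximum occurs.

1

Differentiating, P'(t) = -3t^2 - 3t + 6; which vanishes at t = -2 and t = 1.
Compare values at every candidate in [-3, 4]: P(-3) = -15/2, P(-2) = -13, P(1) = 1/2, P(4) = -67.
Hence the absolute maximum is 1/2 at t = 1.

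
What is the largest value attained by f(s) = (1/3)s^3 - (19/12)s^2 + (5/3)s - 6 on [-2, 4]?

-10/3

Differentiating, f'(s) = s^2 - (19/6)s + 5/3; which vanishes at s = 2/3 and s = 5/2.
Candidates: f(-2) = -55/3; f(2/3) = -445/81; f(5/2) = -313/48; f(4) = -10/3.
So the maximum is f(4) = -10/3.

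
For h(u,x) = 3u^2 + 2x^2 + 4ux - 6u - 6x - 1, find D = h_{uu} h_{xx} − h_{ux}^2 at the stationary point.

8

∂h/∂u = 6u + 4x - 6 = 0 and ∂h/∂x = 4u + 4x - 6 = 0, so (u, x) = (0, 3/2).
The Hessian has h_{uu} = 6, h_{xx} = 4, h_{ux} = 4, giving D = 8 > 0 with h_{uu} > 0, so the point is a local minimum.
D = (6)·(4) − (4)^2 = 8.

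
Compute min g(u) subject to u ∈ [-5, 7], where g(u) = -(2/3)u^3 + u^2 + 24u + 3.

-42

The derivative is -2u^2 + 2u + 24, which vanishes at u = -3 and u = 4.
Candidates: g(-5) = -26/3, g(-3) = -42, g(4) = 217/3, g(7) = -26/3.
Hence the absolute minimum is -42 at u = -3.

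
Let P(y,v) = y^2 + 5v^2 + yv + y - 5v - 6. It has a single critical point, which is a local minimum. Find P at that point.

∂P/∂y = 2y + v + 1 = 0 and ∂P/∂v = y + 10v - 5 = 0, so (y, v) = (-15/19, 11/19).
The Hessian has P_{yy} = 2, P_{vv} = 10, P_{yv} = 1, giving D = 19 > 0 with P_{yy} > 0, so the point is a local minimum.
P(-15/19, 11/19) = -149/19.

-149/19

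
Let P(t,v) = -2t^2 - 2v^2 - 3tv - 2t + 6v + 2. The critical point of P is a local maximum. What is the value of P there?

130/7

∂P/∂t = -4t - 3v - 2 = 0 and ∂P/∂v = -3t - 4v + 6 = 0, so (t, v) = (-26/7, 30/7).
The Hessian has P_{tt} = -4, P_{vv} = -4, P_{tv} = -3, giving D = 7 > 0 with P_{tt} < 0, so the point is a local maximum.
P(-26/7, 30/7) = 130/7.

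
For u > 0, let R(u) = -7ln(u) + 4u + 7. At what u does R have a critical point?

7/4

R'(u) = -7/u + 4 = 0 gives u = 7/4.
R''(u) = 7/u², which is positive for u > 0, so this is a local minimum.
R(7/4) = -7·ln(7/4) + 7 + 7 ≈ 10.0827.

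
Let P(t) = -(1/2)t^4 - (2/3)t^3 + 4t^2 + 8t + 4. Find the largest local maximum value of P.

Critical points: P'(t) = -2t^3 - 2t^2 + 8t + 8 vanishes at t = -2, -1, 2.
Second-derivative test with P''(t) = -6t^2 - 4t + 8: P''(-2) = -8 < 0 ⇒ local maximum; P''(-1) = 6 > 0 ⇒ local minimum; P''(2) = -24 < 0 ⇒ local maximum.
The largest local maximum is P(2) = 68/3.

68/3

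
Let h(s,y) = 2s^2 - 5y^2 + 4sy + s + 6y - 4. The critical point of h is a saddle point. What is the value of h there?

-181/56

∂h/∂s = 4s + 4y + 1 = 0 and ∂h/∂y = 4s - 10y + 6 = 0, so (s, y) = (-17/28, 5/14).
The Hessian has h_{ss} = 4, h_{yy} = -10, h_{sy} = 4, giving D = -56 < 0, so the point is a saddle point.
h(-17/28, 5/14) = -181/56.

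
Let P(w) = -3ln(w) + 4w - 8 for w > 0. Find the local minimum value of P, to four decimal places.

P'(w) = -3/w + 4 = 0 gives w = 3/4.
P''(w) = 3/w², which is positive for w > 0, so this is a local minimum.
P(3/4) = -3·ln(3/4) + 3 - 8 ≈ -4.1370.

-4.1370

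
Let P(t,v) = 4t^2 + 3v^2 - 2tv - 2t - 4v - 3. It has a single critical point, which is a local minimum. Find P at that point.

∂P/∂t = 8t - 2v - 2 = 0 and ∂P/∂v = -2t + 6v - 4 = 0, so (t, v) = (5/11, 9/11).
The Hessian has P_{tt} = 8, P_{vv} = 6, P_{tv} = -2, giving D = 44 > 0 with P_{tt} > 0, so the point is a local minimum.
P(5/11, 9/11) = -56/11.

-56/11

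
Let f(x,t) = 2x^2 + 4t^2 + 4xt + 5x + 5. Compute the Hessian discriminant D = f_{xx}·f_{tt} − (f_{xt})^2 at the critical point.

∂f/∂x = 4x + 4t + 5 = 0 and ∂f/∂t = 4x + 8t = 0, so (x, t) = (-5/2, 5/4).
The Hessian has f_{xx} = 4, f_{tt} = 8, f_{xt} = 4, giving D = 16 > 0 with f_{xx} > 0, so the point is a local minimum.
D = (4)·(8) − (4)^2 = 16.

16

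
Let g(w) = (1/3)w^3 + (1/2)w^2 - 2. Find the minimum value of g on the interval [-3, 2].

-13/2

Differentiating, g'(w) = w^2 + w; which vanishes at w = -1 and w = 0.
Compare values at every candidate in [-3, 2]: g(-3) = -13/2,  g(-1) = -11/6,  g(0) = -2,  g(2) = 8/3.
So the minimum is g(-3) = -13/2.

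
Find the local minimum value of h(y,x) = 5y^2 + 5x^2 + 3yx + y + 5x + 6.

∂h/∂y = 10y + 3x + 1 = 0 and ∂h/∂x = 3y + 10x + 5 = 0, so (y, x) = (5/91, -47/91).
The Hessian has h_{yy} = 10, h_{xx} = 10, h_{yx} = 3, giving D = 91 > 0 with h_{yy} > 0, so the point is a local minimum.
h(5/91, -47/91) = 431/91.

431/91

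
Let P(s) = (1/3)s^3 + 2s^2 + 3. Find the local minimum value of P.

P'(s) = s^2 + 4s = 0 at s = -4, 0.
Second-derivative test with P''(s) = 2s + 4: P''(-4) = -4 < 0 ⇒ local maximum; P''(0) = 4 > 0 ⇒ local minimum.
So the local minimum value is P(0) = 3.

3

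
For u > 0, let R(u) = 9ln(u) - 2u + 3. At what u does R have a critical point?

R'(u) = 9/u − 2 = 0 gives u = 9/2.
R''(u) = -9/u², which is negative for u > 0, so this is a local maximum.
R(9/2) = 9·ln(9/2) - 9 + 3 ≈ 7.5367.

9/2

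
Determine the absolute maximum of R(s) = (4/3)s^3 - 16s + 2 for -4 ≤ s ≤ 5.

Differentiating, R'(s) = 4s^2 - 16; which vanishes at s = -2 and s = 2.
Evaluating at the critical points and endpoints: R(-4) = -58/3; R(-2) = 70/3; R(2) = -58/3; R(5) = 266/3.
The maximum over the interval is 266/3, attained at s = 5.

266/3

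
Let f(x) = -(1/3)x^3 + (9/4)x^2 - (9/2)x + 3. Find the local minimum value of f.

f'(x) = -x^2 + (9/2)x - 9/2 = 0 at x = 3/2, 3.
f''(x) = -2x + 9/2. f''(3/2) = 3/2 > 0 ⇒ local minimum; f''(3) = -3/2 < 0 ⇒ local maximum.
The local minimum is f(3/2) = 3/16.

3/16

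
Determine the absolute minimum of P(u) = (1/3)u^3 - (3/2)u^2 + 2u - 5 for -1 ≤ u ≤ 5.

-53/6

The derivative is u^2 - 3u + 2, which vanishes at u = 1 and u = 2.
Candidates: P(-1) = -53/6; P(1) = -25/6; P(2) = -13/3; P(5) = 55/6.
So the minimum is P(-1) = -53/6.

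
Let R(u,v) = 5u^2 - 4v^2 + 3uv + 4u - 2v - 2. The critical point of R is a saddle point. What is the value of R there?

-198/89

∂R/∂u = 10u + 3v + 4 = 0 and ∂R/∂v = 3u - 8v - 2 = 0, so (u, v) = (-26/89, -32/89).
The Hessian has R_{uu} = 10, R_{vv} = -8, R_{uv} = 3, giving D = -89 < 0, so the point is a saddle point.
R(-26/89, -32/89) = -198/89.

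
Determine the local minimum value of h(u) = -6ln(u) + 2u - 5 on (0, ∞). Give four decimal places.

-5.5917

h'(u) = -6/u + 2 = 0 gives u = 3.
h''(u) = 6/u², which is positive for u > 0, so this is a local minimum.
h(3) = -6·ln(3) + 6 - 5 ≈ -5.5917.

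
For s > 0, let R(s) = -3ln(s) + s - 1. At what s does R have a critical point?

R'(s) = -3/s + 1 = 0 gives s = 3.
R''(s) = 3/s², which is positive for s > 0, so this is a local minimum.
R(3) = -3·ln(3) + 3 - 1 ≈ -1.2958.

3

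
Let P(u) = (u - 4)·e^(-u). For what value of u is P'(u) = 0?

5

Differentiating with the product rule gives P'(u) = (-u + 5)·e^(-u). Since e^(-u) > 0, the only critical point is u = 5.
P''(5) has the same sign as -1 < 0, so this is a local maximum.
P(5) = (1)·e^(-5) ≈ 0.0067.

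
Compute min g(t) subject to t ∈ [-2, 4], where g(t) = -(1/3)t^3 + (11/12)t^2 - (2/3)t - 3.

Differentiating, g'(t) = -t^2 + (11/6)t - 2/3; which vanishes at t = 1/2 and t = 4/3.
Evaluating at the critical points and endpoints: g(-2) = 14/3,  g(1/2) = -151/48,  g(4/3) = -247/81,  g(4) = -37/3.
Hence the absolute minimum is -37/3 at t = 4.

-37/3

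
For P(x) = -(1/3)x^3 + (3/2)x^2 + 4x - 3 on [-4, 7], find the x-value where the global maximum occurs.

P'(x) = -x^2 + 3x + 4, which vanishes at x = -1 and x = 4.
Evaluating at the critical points and endpoints: P(-4) = 79/3, P(-1) = -31/6, P(4) = 47/3, P(7) = -95/6.
So the maximum is P(-4) = 79/3.

-4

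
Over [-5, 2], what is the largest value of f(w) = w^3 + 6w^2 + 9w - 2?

48

The derivative is 3w^2 + 12w + 9, which vanishes at w = -3 and w = -1.
Evaluating at the critical points and endpoints: f(-5) = -22,  f(-3) = -2,  f(-1) = -6,  f(2) = 48.
The maximum over the interval is 48, attained at w = 2.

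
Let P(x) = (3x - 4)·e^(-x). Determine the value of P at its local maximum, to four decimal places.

Differentiating with the product rule gives P'(x) = (-3x + 7)·e^(-x). Since e^(-x) > 0, the only critical point is x = 7/3.
P''(7/3) has the same sign as -3 < 0, so this is a local maximum.
P(7/3) = (3)·e^(-7/3) ≈ 0.2909.

0.2909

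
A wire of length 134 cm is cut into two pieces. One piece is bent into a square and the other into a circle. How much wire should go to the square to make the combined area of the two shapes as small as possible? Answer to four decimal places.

Let x be the length used for the square. Square side x/4; circle radius (134−x)/(2π).
A(x) = (x/4)² + π·((134−x)/(2π))² = x²/16 + (134−x)²/(4π) for 0 ≤ x ≤ 134. A'(x) = x/8 − (134−x)/(2π) = 0 gives x = 4·134/(π+4) ≈ 75.0533.
A'' = 1/8 + 1/(2π) > 0, so this gives the minimum combined area; x ≈ 75.0533 cm to the square.

75.0533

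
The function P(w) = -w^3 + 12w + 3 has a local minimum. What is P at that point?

-13

Critical points: P'(w) = -3w^2 + 12 vanishes at w = -2, 2.
Since P''(w) = -6w, we get P''(-2) = 12 > 0 ⇒ local minimum; P''(2) = -12 < 0 ⇒ local maximum.
The local minimum is P(-2) = -13.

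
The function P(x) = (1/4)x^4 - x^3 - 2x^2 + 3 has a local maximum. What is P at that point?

3

Critical points: P'(x) = x^3 - 3x^2 - 4x vanishes at x = -1, 0, 4.
Second-derivative test with P''(x) = 3x^2 - 6x - 4: P''(-1) = 5 > 0 ⇒ local minimum; P''(0) = -4 < 0 ⇒ local maximum; P''(4) = 20 > 0 ⇒ local minimum.
The local maximum is P(0) = 3.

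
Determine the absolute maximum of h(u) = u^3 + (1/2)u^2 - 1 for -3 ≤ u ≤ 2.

9

The derivative is 3u^2 + u, which vanishes at u = -1/3 and u = 0.
Evaluating at the critical points and endpoints: h(-3) = -47/2, h(-1/3) = -53/54, h(0) = -1, h(2) = 9.
So the maximum is h(2) = 9.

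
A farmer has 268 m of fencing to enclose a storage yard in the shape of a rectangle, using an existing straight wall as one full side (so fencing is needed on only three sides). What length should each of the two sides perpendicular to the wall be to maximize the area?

Let the sides perpendicular to the wall have length x and the parallel side y, so 2x + y = 268 and the area is A = xy = x(268 − 2x).
A'(x) = 268 − 4x = 0 gives x = 67, and A''(x) = −4 < 0 confirms a maximum.
Then y = 268 − 2·67 = 134 and A = 8978.

67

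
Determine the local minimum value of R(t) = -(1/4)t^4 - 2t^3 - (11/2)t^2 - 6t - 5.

-3

R'(t) = -t^3 - 6t^2 - 11t - 6. Setting R'(t) = 0 gives t ∈ {-3, -2, -1}.
Second-derivative test with R''(t) = -3t^2 - 12t - 11: R''(-3) = -2 < 0 ⇒ local maximum; R''(-2) = 1 > 0 ⇒ local minimum; R''(-1) = -2 < 0 ⇒ local maximum.
The local minimum is R(-2) = -3.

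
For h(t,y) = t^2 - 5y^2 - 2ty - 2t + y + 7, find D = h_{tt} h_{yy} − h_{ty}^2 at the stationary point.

∂h/∂t = 2t - 2y - 2 = 0 and ∂h/∂y = -2t - 10y + 1 = 0, so (t, y) = (11/12, -1/12).
The Hessian has h_{tt} = 2, h_{yy} = -10, h_{ty} = -2, giving D = -24 < 0, so the point is a saddle point.
D = (2)·(-10) − (-2)^2 = -24.

-24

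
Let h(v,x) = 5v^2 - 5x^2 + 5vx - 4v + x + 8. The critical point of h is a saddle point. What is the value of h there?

189/25

∂h/∂v = 10v + 5x - 4 = 0 and ∂h/∂x = 5v - 10x + 1 = 0, so (v, x) = (7/25, 6/25).
The Hessian has h_{vv} = 10, h_{xx} = -10, h_{vx} = 5, giving D = -125 < 0, so the point is a saddle point.
h(7/25, 6/25) = 189/25.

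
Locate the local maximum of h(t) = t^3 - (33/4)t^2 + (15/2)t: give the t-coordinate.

1/2

h'(t) = 3t^2 - (33/2)t + 15/2 = 0 at t = 1/2, 5.
h''(t) = 6t - 33/2. h''(1/2) = -27/2 < 0 ⇒ local maximum; h''(5) = 27/2 > 0 ⇒ local minimum.
Thus h has its local maximum at t = 1/2, with value 29/16.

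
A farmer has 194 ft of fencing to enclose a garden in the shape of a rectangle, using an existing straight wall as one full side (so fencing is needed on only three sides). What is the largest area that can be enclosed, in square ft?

9409/2

Let the sides perpendicular to the wall have length x and the parallel side y, so 2x + y = 194 and the area is A = xy = x(194 − 2x).
A'(x) = 194 − 4x = 0 gives x = 97/2, and A''(x) = −4 < 0 confirms a maximum.
Then y = 194 − 2·97/2 = 97 and A = 9409/2.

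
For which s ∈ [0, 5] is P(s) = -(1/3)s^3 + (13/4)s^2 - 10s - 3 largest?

0

P'(s) = -s^2 + (13/2)s - 10, which vanishes at s = 5/2 and s = 4.
Evaluating at the critical points and endpoints: P(0) = -3, P(5/2) = -619/48, P(4) = -37/3, P(5) = -161/12.
Hence the absolute maximum is -3 at s = 0.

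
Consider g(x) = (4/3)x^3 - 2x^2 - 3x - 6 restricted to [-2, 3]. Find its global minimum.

-56/3

g'(x) = 4x^2 - 4x - 3, which vanishes at x = -1/2 and x = 3/2.
Compare values at every candidate in [-2, 3]: g(-2) = -56/3, g(-1/2) = -31/6, g(3/2) = -21/2, g(3) = 3.
Hence the absolute minimum is -56/3 at x = -2.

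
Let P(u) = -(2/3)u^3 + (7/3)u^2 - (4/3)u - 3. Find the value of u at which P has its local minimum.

1/3

P'(u) = -2u^2 + (14/3)u - 4/3 = 0 at u = 1/3, 2.
P''(u) = -4u + 14/3. P''(1/3) = 10/3 > 0 ⇒ local minimum; P''(2) = -10/3 < 0 ⇒ local maximum.
The local minimum is P(1/3) = -260/81.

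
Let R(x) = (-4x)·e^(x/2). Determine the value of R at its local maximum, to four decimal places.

R'(x) = (-4)·e^(x/2) + (-4x)·(1/2)·e^(x/2) = (-2x - 4)·e^(x/2). Since e^(x/2) > 0, the only critical point is x = -2.
R''(-2) has the same sign as -2 < 0, so this is a local maximum.
R(-2) = (8)·e^(-1) ≈ 2.9430.

2.9430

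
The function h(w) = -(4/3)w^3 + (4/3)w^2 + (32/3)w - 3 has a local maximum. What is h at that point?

13

Critical points: h'(w) = -4w^2 + (8/3)w + 32/3 vanishes at w = -4/3, 2.
Since h''(w) = -8w + 8/3, we get h''(-4/3) = 40/3 > 0 ⇒ local minimum; h''(2) = -40/3 < 0 ⇒ local maximum.
So the local maximum value is h(2) = 13.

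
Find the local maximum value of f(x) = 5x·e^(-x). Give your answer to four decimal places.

1.8394

Differentiating with the product rule gives f'(x) = (-5x + 5)·e^(-x). Since e^(-x) > 0, the only critical point is x = 1.
f''(1) has the same sign as -5 < 0, so this is a local maximum.
f(1) = (5)·e^(-1) ≈ 1.8394.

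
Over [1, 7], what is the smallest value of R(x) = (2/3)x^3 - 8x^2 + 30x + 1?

The derivative is 2x^2 - 16x + 30, which vanishes at x = 3 and x = 5.
Evaluating at the critical points and endpoints: R(1) = 71/3; R(3) = 37; R(5) = 103/3; R(7) = 143/3.
Hence the absolute minimum is 71/3 at x = 1.

71/3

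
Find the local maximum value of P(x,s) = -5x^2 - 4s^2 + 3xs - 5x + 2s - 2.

∂P/∂x = -10x + 3s - 5 = 0 and ∂P/∂s = 3x - 8s + 2 = 0, so (x, s) = (-34/71, 5/71).
The Hessian has P_{xx} = -10, P_{ss} = -8, P_{xs} = 3, giving D = 71 > 0 with P_{xx} < 0, so the point is a local maximum.
P(-34/71, 5/71) = -52/71.

-52/71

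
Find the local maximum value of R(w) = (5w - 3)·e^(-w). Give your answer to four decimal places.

By the product rule, R'(w) = (-5w + 8)·e^(-w). Since e^(-w) > 0, the only critical point is w = 8/5.
R''(8/5) has the same sign as -5 < 0, so this is a local maximum.
R(8/5) = (5)·e^(-8/5) ≈ 1.0095.

1.0095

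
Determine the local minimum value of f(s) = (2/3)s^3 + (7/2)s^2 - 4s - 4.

-121/24

f'(s) = 2s^2 + 7s - 4 = 0 at s = -4, 1/2.
Second-derivative test with f''(s) = 4s + 7: f''(-4) = -9 < 0 ⇒ local maximum; f''(1/2) = 9 > 0 ⇒ local minimum.
Thus f has its local minimum at s = 1/2, with value -121/24.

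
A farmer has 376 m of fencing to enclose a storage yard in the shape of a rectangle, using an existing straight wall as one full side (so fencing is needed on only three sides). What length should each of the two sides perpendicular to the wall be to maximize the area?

94

Let the sides perpendicular to the wall have length x and the parallel side y, so 2x + y = 376 and the area is A = xy = x(376 − 2x).
A'(x) = 376 − 4x = 0 gives x = 94, and A''(x) = −4 < 0 confirms a maximum.
Then y = 376 − 2·94 = 188 and A = 17672.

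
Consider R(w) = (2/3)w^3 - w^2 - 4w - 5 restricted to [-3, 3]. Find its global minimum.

-20

R'(w) = 2w^2 - 2w - 4, which vanishes at w = -1 and w = 2.
Candidates: R(-3) = -20,  R(-1) = -8/3,  R(2) = -35/3,  R(3) = -8.
Hence the absolute minimum is -20 at w = -3.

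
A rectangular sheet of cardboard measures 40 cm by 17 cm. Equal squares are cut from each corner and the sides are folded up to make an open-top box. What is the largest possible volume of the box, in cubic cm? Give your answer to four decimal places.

1157.9537

With cut size x, the volume is V(x) = x(40 − 2x)(17 − 2x) for 0 < x < 8.5.
V'(x) = 12x^2 − 228x + 680. Setting V'(x) = 0 gives x ≈ 3.7049 (the root in (0, 8.5)).
V''(x) = 24x − 228 is negative there, so this is the maximum; V ≈ 1157.9537.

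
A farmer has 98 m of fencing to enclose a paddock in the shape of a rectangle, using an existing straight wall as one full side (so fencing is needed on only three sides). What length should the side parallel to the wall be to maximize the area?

Let the sides perpendicular to the wall have length x and the parallel side y, so 2x + y = 98 and the area is A = xy = x(98 − 2x).
A'(x) = 98 − 4x = 0 gives x = 49/2, and A''(x) = −4 < 0 confirms a maximum.
Then y = 98 − 2·49/2 = 49 and A = 2401/2.

49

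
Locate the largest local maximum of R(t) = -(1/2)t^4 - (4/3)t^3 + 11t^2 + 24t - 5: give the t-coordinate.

R'(t) = -2t^3 - 4t^2 + 22t + 24. Setting R'(t) = 0 gives t ∈ {-4, -1, 3}.
Since R''(t) = -6t^2 - 8t + 22, we get R''(-4) = -42 < 0 ⇒ local maximum; R''(-1) = 24 > 0 ⇒ local minimum; R''(3) = -56 < 0 ⇒ local maximum.
So the largest local maximum value is R(3) = 179/2.

3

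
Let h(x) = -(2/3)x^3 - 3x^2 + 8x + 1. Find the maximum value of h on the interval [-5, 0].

1

h'(x) = -2x^2 - 6x + 8, whose only zero in [-5, 0] is x = -4.
Candidates: h(-5) = -92/3; h(-4) = -109/3; h(0) = 1.
So the maximum is h(0) = 1.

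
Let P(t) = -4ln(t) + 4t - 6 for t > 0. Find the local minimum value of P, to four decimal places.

P'(t) = -4/t + 4 = 0 gives t = 1.
P''(t) = 4/t², which is positive for t > 0, so this is a local minimum.
P(1) = -4·ln(1) + 4 - 6 ≈ -2.0000.

-2.0000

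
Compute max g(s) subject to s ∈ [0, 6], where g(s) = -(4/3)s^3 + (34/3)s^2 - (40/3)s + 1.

The derivative is -4s^2 + (68/3)s - 40/3, which vanishes at s = 2/3 and s = 5.
Evaluating at the critical points and endpoints: g(0) = 1,  g(2/3) = -263/81,  g(5) = 51,  g(6) = 41.
So the maximum is g(5) = 51.

51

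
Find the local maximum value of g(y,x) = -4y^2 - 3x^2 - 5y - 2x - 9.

-341/48

∂g/∂y = -8y - 5 = 0 and ∂g/∂x = -6x - 2 = 0, so (y, x) = (-5/8, -1/3).
The Hessian has g_{yy} = -8, g_{xx} = -6, g_{yx} = 0, giving D = 48 > 0 with g_{yy} < 0, so the point is a local maximum.
g(-5/8, -1/3) = -341/48.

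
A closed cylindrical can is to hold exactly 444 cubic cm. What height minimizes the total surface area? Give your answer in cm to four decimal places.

8.2686

With radius r and height h, πr²h = 444 so h = 444/(πr²), and S(r) = 2πr² + 2πrh = 2πr² + 2·444/r.
S'(r) = 4πr − 2·444/r² = 0 ⇒ r³ = 444/(2π), so r ≈ 4.1343 and h = 2r ≈ 8.2686.
S''(r) = 4π + 4·444/r³ > 0, so this is the minimum; S ≈ 322.1834.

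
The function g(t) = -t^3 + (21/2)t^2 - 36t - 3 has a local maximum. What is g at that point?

g'(t) = -3t^2 + 21t - 36 = 0 at t = 3, 4.
Since g''(t) = -6t + 21, we get g''(3) = 3 > 0 ⇒ local minimum; g''(4) = -3 < 0 ⇒ local maximum.
So the local maximum value is g(4) = -43.

-43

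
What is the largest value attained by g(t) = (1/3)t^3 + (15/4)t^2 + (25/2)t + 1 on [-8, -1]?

g'(t) = t^2 + (15/2)t + 25/2, which vanishes at t = -5 and t = -5/2.
Evaluating at the critical points and endpoints: g(-8) = -89/3; g(-5) = -113/12; g(-5/2) = -577/48; g(-1) = -97/12.
So the maximum is g(-1) = -97/12.

-97/12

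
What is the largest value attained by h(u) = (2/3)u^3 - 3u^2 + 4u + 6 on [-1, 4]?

50/3

The derivative is 2u^2 - 6u + 4, which vanishes at u = 1 and u = 2.
Compare values at every candidate in [-1, 4]: h(-1) = -5/3; h(1) = 23/3; h(2) = 22/3; h(4) = 50/3.
Hence the absolute maximum is 50/3 at u = 4.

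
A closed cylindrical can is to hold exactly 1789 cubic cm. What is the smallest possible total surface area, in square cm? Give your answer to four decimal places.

With radius r and height h, πr²h = 1789 so h = 1789/(πr²), and S(r) = 2πr² + 2πrh = 2πr² + 2·1789/r.
S'(r) = 4πr − 2·1789/r² = 0 ⇒ r³ = 1789/(2π), so r ≈ 6.5788 and h = 2r ≈ 13.1575.
S''(r) = 4π + 4·1789/r³ > 0, so this is the minimum; S ≈ 815.8083.

815.8083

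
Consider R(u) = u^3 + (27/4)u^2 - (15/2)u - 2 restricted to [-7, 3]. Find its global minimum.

The derivative is 3u^2 + (27/2)u - 15/2, which vanishes at u = -5 and u = 1/2.
Evaluating at the critical points and endpoints: R(-7) = 153/4; R(-5) = 317/4; R(1/2) = -63/16; R(3) = 253/4.
So the minimum is R(1/2) = -63/16.

-63/16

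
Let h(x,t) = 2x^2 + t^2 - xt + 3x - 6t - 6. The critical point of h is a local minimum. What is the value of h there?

-15

∂h/∂x = 4x - t + 3 = 0 and ∂h/∂t = -x + 2t - 6 = 0, so (x, t) = (0, 3).
The Hessian has h_{xx} = 4, h_{tt} = 2, h_{xt} = -1, giving D = 7 > 0 with h_{xx} > 0, so the point is a local minimum.
h(0, 3) = -15.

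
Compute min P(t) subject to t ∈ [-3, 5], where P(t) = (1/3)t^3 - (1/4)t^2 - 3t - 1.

-16/3

The derivative is t^2 - (1/2)t - 3, which vanishes at t = -3/2 and t = 2.
Evaluating at the critical points and endpoints: P(-3) = -13/4; P(-3/2) = 29/16; P(2) = -16/3; P(5) = 233/12.
Hence the absolute minimum is -16/3 at t = 2.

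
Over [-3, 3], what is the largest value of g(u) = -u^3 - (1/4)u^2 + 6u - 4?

11/4

The derivative is -3u^2 - (1/2)u + 6, which vanishes at u = -3/2 and u = 4/3.
Compare values at every candidate in [-3, 3]: g(-3) = 11/4, g(-3/2) = -163/16, g(4/3) = 32/27, g(3) = -61/4.
Hence the absolute maximum is 11/4 at u = -3.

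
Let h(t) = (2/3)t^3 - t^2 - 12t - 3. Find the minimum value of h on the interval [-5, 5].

-154/3

The derivative is 2t^2 - 2t - 12, which vanishes at t = -2 and t = 3.
Candidates: h(-5) = -154/3,  h(-2) = 35/3,  h(3) = -30,  h(5) = -14/3.
Hence the absolute minimum is -154/3 at t = -5.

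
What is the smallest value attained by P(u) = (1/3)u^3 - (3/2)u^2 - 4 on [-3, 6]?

-53/2

P'(u) = u^2 - 3u, which vanishes at u = 0 and u = 3.
Compare values at every candidate in [-3, 6]: P(-3) = -53/2; P(0) = -4; P(3) = -17/2; P(6) = 14.
Hence the absolute minimum is -53/2 at u = -3.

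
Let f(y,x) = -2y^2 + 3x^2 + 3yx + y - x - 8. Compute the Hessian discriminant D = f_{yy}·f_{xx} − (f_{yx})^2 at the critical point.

∂f/∂y = -4y + 3x + 1 = 0 and ∂f/∂x = 3y + 6x - 1 = 0, so (y, x) = (3/11, 1/33).
The Hessian has f_{yy} = -4, f_{xx} = 6, f_{yx} = 3, giving D = -33 < 0, so the point is a saddle point.
D = (-4)·(6) − (3)^2 = -33.

-33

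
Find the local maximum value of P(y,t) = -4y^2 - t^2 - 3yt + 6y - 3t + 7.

25

∂P/∂y = -8y - 3t + 6 = 0 and ∂P/∂t = -3y - 2t - 3 = 0, so (y, t) = (3, -6).
The Hessian has P_{yy} = -8, P_{tt} = -2, P_{yt} = -3, giving D = 7 > 0 with P_{yy} < 0, so the point is a local maximum.
P(3, -6) = 25.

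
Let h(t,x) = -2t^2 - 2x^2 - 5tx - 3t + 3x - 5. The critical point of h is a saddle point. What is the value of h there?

∂h/∂t = -4t - 5x - 3 = 0 and ∂h/∂x = -5t - 4x + 3 = 0, so (t, x) = (3, -3).
The Hessian has h_{tt} = -4, h_{xx} = -4, h_{tx} = -5, giving D = -9 < 0, so the point is a saddle point.
h(3, -3) = -14.

-14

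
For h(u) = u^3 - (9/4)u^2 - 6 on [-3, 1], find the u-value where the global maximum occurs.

Differentiating, h'(u) = 3u^2 - (9/2)u; whose only zero in [-3, 1] is u = 0.
Candidates: h(-3) = -213/4, h(0) = -6, h(1) = -29/4.
So the maximum is h(0) = -6.

0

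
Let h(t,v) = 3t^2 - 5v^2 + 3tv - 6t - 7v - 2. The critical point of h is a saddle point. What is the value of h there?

∂h/∂t = 6t + 3v - 6 = 0 and ∂h/∂v = 3t - 10v - 7 = 0, so (t, v) = (27/23, -8/23).
The Hessian has h_{tt} = 6, h_{vv} = -10, h_{tv} = 3, giving D = -69 < 0, so the point is a saddle point.
h(27/23, -8/23) = -99/23.

-99/23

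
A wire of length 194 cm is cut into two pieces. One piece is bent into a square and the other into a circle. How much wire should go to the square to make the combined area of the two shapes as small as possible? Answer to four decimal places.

Let x be the length used for the square. Square side x/4; circle radius (194−x)/(2π).
A(x) = (x/4)² + π·((194−x)/(2π))² = x²/16 + (194−x)²/(4π) for 0 ≤ x ≤ 194. A'(x) = x/8 − (194−x)/(2π) = 0 gives x = 4·194/(π+4) ≈ 108.6592.
A'' = 1/8 + 1/(2π) > 0, so this gives the minimum combined area; x ≈ 108.6592 cm to the square.

108.6592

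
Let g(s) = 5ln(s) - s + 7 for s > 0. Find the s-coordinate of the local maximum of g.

5

g'(s) = 5/s − 1 = 0 gives s = 5.
g''(s) = -5/s², which is negative for s > 0, so this is a local maximum.
g(5) = 5·ln(5) - 5 + 7 ≈ 10.0472.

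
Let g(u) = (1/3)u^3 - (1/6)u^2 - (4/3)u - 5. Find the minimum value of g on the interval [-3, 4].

g'(u) = u^2 - (1/3)u - 4/3, which vanishes at u = -1 and u = 4/3.
Evaluating at the critical points and endpoints: g(-3) = -23/2; g(-1) = -25/6; g(4/3) = -509/81; g(4) = 25/3.
The minimum over the interval is -23/2, attained at u = -3.

-23/2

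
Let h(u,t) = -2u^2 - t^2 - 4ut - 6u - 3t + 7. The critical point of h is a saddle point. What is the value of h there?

37/4

∂h/∂u = -4u - 4t - 6 = 0 and ∂h/∂t = -4u - 2t - 3 = 0, so (u, t) = (0, -3/2).
The Hessian has h_{uu} = -4, h_{tt} = -2, h_{ut} = -4, giving D = -8 < 0, so the point is a saddle point.
h(0, -3/2) = 37/4.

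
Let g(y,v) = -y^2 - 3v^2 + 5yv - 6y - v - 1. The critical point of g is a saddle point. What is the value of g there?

∂g/∂y = -2y + 5v - 6 = 0 and ∂g/∂v = 5y - 6v - 1 = 0, so (y, v) = (41/13, 32/13).
The Hessian has g_{yy} = -2, g_{vv} = -6, g_{yv} = 5, giving D = -13 < 0, so the point is a saddle point.
g(41/13, 32/13) = -152/13.

-152/13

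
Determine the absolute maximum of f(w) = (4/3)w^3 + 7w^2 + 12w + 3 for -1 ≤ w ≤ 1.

70/3

Differentiating, f'(w) = 4w^2 + 14w + 12; which has no zeros in [-1, 1].
Candidates: f(-1) = -10/3; f(1) = 70/3.
So the maximum is f(1) = 70/3.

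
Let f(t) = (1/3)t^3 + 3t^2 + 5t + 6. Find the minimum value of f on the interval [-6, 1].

Differentiating, f'(t) = t^2 + 6t + 5; which vanishes at t = -5 and t = -1.
Candidates: f(-6) = 12, f(-5) = 43/3, f(-1) = 11/3, f(1) = 43/3.
So the minimum is f(-1) = 11/3.

11/3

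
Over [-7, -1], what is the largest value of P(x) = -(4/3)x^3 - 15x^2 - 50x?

The derivative is -4x^2 - 30x - 50, which vanishes at x = -5 and x = -5/2.
Candidates: P(-7) = 217/3; P(-5) = 125/3; P(-5/2) = 625/12; P(-1) = 109/3.
Hence the absolute maximum is 217/3 at x = -7.

217/3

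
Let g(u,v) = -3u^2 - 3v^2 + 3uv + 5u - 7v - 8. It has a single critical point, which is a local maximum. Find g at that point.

∂g/∂u = -6u + 3v + 5 = 0 and ∂g/∂v = 3u - 6v - 7 = 0, so (u, v) = (1/3, -1).
The Hessian has g_{uu} = -6, g_{vv} = -6, g_{uv} = 3, giving D = 27 > 0 with g_{uu} < 0, so the point is a local maximum.
g(1/3, -1) = -11/3.

-11/3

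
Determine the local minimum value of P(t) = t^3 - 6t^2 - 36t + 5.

-211

Critical points: P'(t) = 3t^2 - 12t - 36 vanishes at t = -2, 6.
P''(t) = 6t - 12. P''(-2) = -24 < 0 ⇒ local maximum; P''(6) = 24 > 0 ⇒ local minimum.
The local minimum is P(6) = -211.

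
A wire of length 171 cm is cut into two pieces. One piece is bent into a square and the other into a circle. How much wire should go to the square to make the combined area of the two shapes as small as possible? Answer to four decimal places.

Let x be the length used for the square. Square side x/4; circle radius (171−x)/(2π).
A(x) = (x/4)² + π·((171−x)/(2π))² = x²/16 + (171−x)²/(4π) for 0 ≤ x ≤ 171. A'(x) = x/8 − (171−x)/(2π) = 0 gives x = 4·171/(π+4) ≈ 95.7770.
A'' = 1/8 + 1/(2π) > 0, so this gives the minimum combined area; x ≈ 95.7770 cm to the square.

95.7770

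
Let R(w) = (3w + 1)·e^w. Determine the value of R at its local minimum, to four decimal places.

-0.7908

By the product rule, R'(w) = (3w + 4)·e^w. Since e^w > 0, the only critical point is w = -4/3.
R''(-4/3) has the same sign as 3 > 0, so this is a local minimum.
R(-4/3) = (-3)·e^(-4/3) ≈ -0.7908.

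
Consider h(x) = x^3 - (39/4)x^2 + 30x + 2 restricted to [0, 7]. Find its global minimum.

2

The derivative is 3x^2 - (39/2)x + 30, which vanishes at x = 5/2 and x = 4.
Compare values at every candidate in [0, 7]: h(0) = 2; h(5/2) = 507/16; h(4) = 30; h(7) = 309/4.
Hence the absolute minimum is 2 at x = 0.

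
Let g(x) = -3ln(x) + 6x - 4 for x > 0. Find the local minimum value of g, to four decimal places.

g'(x) = -3/x + 6 = 0 gives x = 1/2.
g''(x) = 3/x², which is positive for x > 0, so this is a local minimum.
g(1/2) = -3·ln(1/2) + 3 - 4 ≈ 1.0794.

1.0794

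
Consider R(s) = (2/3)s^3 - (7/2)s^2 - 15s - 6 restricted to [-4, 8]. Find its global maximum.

R'(s) = 2s^2 - 7s - 15, which vanishes at s = -3/2 and s = 5.
Compare values at every candidate in [-4, 8]: R(-4) = -134/3; R(-3/2) = 51/8; R(5) = -511/6; R(8) = -26/3.
So the maximum is R(-3/2) = 51/8.

51/8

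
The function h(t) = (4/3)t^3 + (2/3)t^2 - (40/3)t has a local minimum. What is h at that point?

-1150/81

h'(t) = 4t^2 + (4/3)t - 40/3 = 0 at t = -2, 5/3.
Since h''(t) = 8t + 4/3, we get h''(-2) = -44/3 < 0 ⇒ local maximum; h''(5/3) = 44/3 > 0 ⇒ local minimum.
The local minimum is h(5/3) = -1150/81.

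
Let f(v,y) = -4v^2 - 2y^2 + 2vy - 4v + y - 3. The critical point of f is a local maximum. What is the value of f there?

-2

∂f/∂v = -8v + 2y - 4 = 0 and ∂f/∂y = 2v - 4y + 1 = 0, so (v, y) = (-1/2, 0).
The Hessian has f_{vv} = -8, f_{yy} = -4, f_{vy} = 2, giving D = 28 > 0 with f_{vv} < 0, so the point is a local maximum.
f(-1/2, 0) = -2.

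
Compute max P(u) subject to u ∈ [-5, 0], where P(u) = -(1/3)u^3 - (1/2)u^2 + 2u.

Differentiating, P'(u) = -u^2 - u + 2; whose only zero in [-5, 0] is u = -2.
Candidates: P(-5) = 115/6,  P(-2) = -10/3,  P(0) = 0.
Hence the absolute maximum is 115/6 at u = -5.

115/6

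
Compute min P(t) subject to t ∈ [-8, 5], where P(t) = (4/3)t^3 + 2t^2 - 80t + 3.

-599/3

P'(t) = 4t^2 + 4t - 80, which vanishes at t = -5 and t = 4.
Compare values at every candidate in [-8, 5]: P(-8) = 265/3; P(-5) = 859/3; P(4) = -599/3; P(5) = -541/3.
So the minimum is P(4) = -599/3.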